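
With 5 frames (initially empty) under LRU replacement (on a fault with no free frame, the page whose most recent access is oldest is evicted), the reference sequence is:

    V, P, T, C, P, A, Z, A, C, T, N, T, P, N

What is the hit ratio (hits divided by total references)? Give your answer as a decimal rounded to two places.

V -> miss, frames {V}
P -> miss, frames {V,P}
T -> miss, frames {V,P,T}
C -> miss, frames {V,P,T,C}
P -> hit
A -> miss, frames {V,T,C,P,A}
Z -> miss, evict V, frames {T,C,P,A,Z}
A -> hit
C -> hit
T -> hit
N -> miss, evict P, frames {Z,A,C,T,N}
T -> hit
P -> miss, evict Z, frames {A,C,N,T,P}
N -> hit
Hits: 6 of 14 references → 6/14 = 0.4286.

0.43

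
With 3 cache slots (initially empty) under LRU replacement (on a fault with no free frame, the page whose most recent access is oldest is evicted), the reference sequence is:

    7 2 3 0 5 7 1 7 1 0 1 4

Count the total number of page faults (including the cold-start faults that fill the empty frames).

7: miss, frames {7}
2: miss, frames {7,2}
3: miss, frames {7,2,3}
0: miss, evict 7, frames {2,3,0}
5: miss, evict 2, frames {3,0,5}
7: miss, evict 3, frames {0,5,7}
1: miss, evict 0, frames {5,7,1}
7: hit
1: hit
0: miss, evict 5, frames {7,1,0}
1: hit
4: miss, evict 7, frames {0,1,4}
Page faults: 9.

9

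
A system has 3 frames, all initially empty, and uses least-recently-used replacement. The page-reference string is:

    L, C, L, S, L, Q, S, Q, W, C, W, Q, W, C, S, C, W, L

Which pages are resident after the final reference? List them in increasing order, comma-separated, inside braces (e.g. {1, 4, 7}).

L -> fault, frames (L)
C -> fault, frames (L C)
L -> hit
S -> fault, frames (C L S)
L -> hit
Q -> fault, evict C, frames (S L Q)
S -> hit
Q -> hit
W -> fault, evict L, frames (S Q W)
C -> fault, evict S, frames (Q W C)
W -> hit
Q -> hit
W -> hit
C -> hit
S -> fault, evict Q, frames (W C S)
C -> hit
W -> hit
L -> fault, evict S, frames (C W L)

{C, L, W}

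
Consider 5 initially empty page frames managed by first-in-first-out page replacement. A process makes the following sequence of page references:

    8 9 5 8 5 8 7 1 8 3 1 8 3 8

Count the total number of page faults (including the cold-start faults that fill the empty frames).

7

8: miss, frames (8)
9: miss, frames (8 9)
5: miss, frames (8 9 5)
8: hit
5: hit
8: hit
7: miss, frames (8 9 5 7)
1: miss, frames (8 9 5 7 1)
8: hit
3: miss, evict 8, frames (9 5 7 1 3)
1: hit
8: miss, evict 9, frames (5 7 1 3 8)
3: hit
8: hit
Page faults: 7.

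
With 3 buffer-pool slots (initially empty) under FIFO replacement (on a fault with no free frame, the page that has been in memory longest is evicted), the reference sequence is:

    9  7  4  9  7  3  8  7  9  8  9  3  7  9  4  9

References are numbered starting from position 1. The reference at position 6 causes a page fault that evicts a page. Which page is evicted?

9

pos 1: 9: miss, frames {9}
pos 2: 7: miss, frames {9,7}
pos 3: 4: miss, frames {9,7,4}
pos 4: 9: hit
pos 5: 7: hit
pos 6: 3: miss, evict 9, frames {7,4,3}
At position 6, page 9 is evicted.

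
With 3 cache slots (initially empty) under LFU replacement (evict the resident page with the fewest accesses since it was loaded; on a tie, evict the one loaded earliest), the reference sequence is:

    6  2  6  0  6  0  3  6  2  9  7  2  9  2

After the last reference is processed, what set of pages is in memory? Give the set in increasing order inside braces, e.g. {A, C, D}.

{0, 2, 6}

6 -> miss, frames {6}
2 -> miss, frames {6,2}
6 -> hit
0 -> miss, frames {6,2,0}
6 -> hit
0 -> hit
3 -> miss, evict 2, frames {6,0,3}
6 -> hit
2 -> miss, evict 3, frames {6,0,2}
9 -> miss, evict 2, frames {6,0,9}
7 -> miss, evict 9, frames {6,0,7}
2 -> miss, evict 7, frames {6,0,2}
9 -> miss, evict 2, frames {6,0,9}
2 -> miss, evict 9, frames {6,0,2}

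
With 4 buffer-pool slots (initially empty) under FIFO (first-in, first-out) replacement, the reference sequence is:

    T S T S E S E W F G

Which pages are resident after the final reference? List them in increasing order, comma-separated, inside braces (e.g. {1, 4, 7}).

T: fault, frames {T}
S: fault, frames {T,S}
T: hit
S: hit
E: fault, frames {T,S,E}
S: hit
E: hit
W: fault, frames {T,S,E,W}
F: fault, evict T, frames {S,E,W,F}
G: fault, evict S, frames {E,W,F,G}

{E, F, G, W}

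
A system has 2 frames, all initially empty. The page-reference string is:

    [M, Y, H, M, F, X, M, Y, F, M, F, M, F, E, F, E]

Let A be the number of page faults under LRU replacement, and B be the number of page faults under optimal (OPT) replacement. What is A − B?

Under LRU: F F F F F F F F F F . . . F . . → 11 faults.
Under OPT: F F F . F F . F F . . . . F . . → 8 faults.
A − B = 11 − 8 = 3.

3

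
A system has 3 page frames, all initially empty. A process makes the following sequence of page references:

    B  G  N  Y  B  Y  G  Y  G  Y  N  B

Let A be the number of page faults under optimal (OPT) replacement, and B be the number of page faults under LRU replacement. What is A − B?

-3

Under OPT: F F F F . . . . . . F . → 5 faults.
Under LRU: F F F F F . F . . . F F → 8 faults.
A − B = 5 − 8 = -3.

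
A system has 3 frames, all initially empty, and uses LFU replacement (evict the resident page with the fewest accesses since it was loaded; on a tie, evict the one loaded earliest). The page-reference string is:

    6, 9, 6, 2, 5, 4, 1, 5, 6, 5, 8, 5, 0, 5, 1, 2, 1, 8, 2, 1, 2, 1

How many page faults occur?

6 → miss, frames [6]
9 → miss, frames [6, 9]
6 → hit
2 → miss, frames [6, 9, 2]
5 → miss, evict 9, frames [6, 2, 5]
4 → miss, evict 2, frames [6, 5, 4]
1 → miss, evict 5, frames [6, 4, 1]
5 → miss, evict 4, frames [6, 1, 5]
6 → hit
5 → hit
8 → miss, evict 1, frames [6, 5, 8]
5 → hit
0 → miss, evict 8, frames [6, 5, 0]
5 → hit
1 → miss, evict 0, frames [6, 5, 1]
2 → miss, evict 1, frames [6, 5, 2]
1 → miss, evict 2, frames [6, 5, 1]
8 → miss, evict 1, frames [6, 5, 8]
2 → miss, evict 8, frames [6, 5, 2]
1 → miss, evict 2, frames [6, 5, 1]
2 → miss, evict 1, frames [6, 5, 2]
1 → miss, evict 2, frames [6, 5, 1]
Page faults: 17.

17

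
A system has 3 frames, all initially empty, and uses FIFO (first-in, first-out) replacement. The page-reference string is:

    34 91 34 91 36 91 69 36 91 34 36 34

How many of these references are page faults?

5

34 → fault, frames [34]
91 → fault, frames [34, 91]
34 → hit
91 → hit
36 → fault, frames [34, 91, 36]
91 → hit
69 → fault, evict 34, frames [91, 36, 69]
36 → hit
91 → hit
34 → fault, evict 91, frames [36, 69, 34]
36 → hit
34 → hit
Page faults: 5.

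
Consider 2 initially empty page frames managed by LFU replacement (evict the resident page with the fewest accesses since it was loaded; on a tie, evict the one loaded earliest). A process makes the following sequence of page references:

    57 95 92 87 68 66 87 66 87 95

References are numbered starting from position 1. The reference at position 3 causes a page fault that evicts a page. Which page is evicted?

pos 1: 57: miss, frames (57)
pos 2: 95: miss, frames (57 95)
pos 3: 92: miss, evict 57, frames (95 92)
At position 3, page 57 is evicted.

57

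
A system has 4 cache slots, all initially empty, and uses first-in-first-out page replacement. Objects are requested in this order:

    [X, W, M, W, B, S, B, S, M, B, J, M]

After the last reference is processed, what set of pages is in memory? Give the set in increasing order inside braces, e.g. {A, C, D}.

X: miss, frames [X]
W: miss, frames [X, W]
M: miss, frames [X, W, M]
W: hit
B: miss, frames [X, W, M, B]
S: miss, evict X, frames [W, M, B, S]
B: hit
S: hit
M: hit
B: hit
J: miss, evict W, frames [M, B, S, J]
M: hit

{B, J, M, S}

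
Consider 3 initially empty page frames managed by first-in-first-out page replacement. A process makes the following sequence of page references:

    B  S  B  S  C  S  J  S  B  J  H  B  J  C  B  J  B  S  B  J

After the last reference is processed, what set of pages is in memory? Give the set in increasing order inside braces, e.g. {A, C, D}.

B → fault, frames (B)
S → fault, frames (B S)
B → hit
S → hit
C → fault, frames (B S C)
S → hit
J → fault, evict B, frames (S C J)
S → hit
B → fault, evict S, frames (C J B)
J → hit
H → fault, evict C, frames (J B H)
B → hit
J → hit
C → fault, evict J, frames (B H C)
B → hit
J → fault, evict B, frames (H C J)
B → fault, evict H, frames (C J B)
S → fault, evict C, frames (J B S)
B → hit
J → hit

{B, J, S}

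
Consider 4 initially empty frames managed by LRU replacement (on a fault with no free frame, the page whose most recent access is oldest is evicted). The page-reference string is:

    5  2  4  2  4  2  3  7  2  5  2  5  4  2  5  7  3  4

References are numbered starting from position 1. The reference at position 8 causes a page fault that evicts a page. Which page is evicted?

5

pos 1: 5 → miss, frames (5)
pos 2: 2 → miss, frames (5 2)
pos 3: 4 → miss, frames (5 2 4)
pos 4: 2 → hit
pos 5: 4 → hit
pos 6: 2 → hit
pos 7: 3 → miss, frames (5 4 2 3)
pos 8: 7 → miss, evict 5, frames (4 2 3 7)
At position 8, page 5 is evicted.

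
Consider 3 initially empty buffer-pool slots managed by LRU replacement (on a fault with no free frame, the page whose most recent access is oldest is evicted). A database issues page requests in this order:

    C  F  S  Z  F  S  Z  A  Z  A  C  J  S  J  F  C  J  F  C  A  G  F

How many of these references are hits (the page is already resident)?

C → fault, frames [C]
F → fault, frames [C, F]
S → fault, frames [C, F, S]
Z → fault, evict C, frames [F, S, Z]
F → hit
S → hit
Z → hit
A → fault, evict F, frames [S, Z, A]
Z → hit
A → hit
C → fault, evict S, frames [Z, A, C]
J → fault, evict Z, frames [A, C, J]
S → fault, evict A, frames [C, J, S]
J → hit
F → fault, evict C, frames [S, J, F]
C → fault, evict S, frames [J, F, C]
J → hit
F → hit
C → hit
A → fault, evict J, frames [F, C, A]
G → fault, evict F, frames [C, A, G]
F → fault, evict C, frames [A, G, F]
Hits: 9.

9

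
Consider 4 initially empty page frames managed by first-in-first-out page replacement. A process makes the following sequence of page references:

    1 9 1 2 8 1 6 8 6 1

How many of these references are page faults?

1 → miss, frames (1)
9 → miss, frames (1 9)
1 → hit
2 → miss, frames (1 9 2)
8 → miss, frames (1 9 2 8)
1 → hit
6 → miss, evict 1, frames (9 2 8 6)
8 → hit
6 → hit
1 → miss, evict 9, frames (2 8 6 1)
Page faults: 6.

6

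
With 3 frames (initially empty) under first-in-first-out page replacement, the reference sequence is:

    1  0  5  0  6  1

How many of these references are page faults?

1 -> miss, frames [1]
0 -> miss, frames [1, 0]
5 -> miss, frames [1, 0, 5]
0 -> hit
6 -> miss, evict 1, frames [0, 5, 6]
1 -> miss, evict 0, frames [5, 6, 1]
Page faults: 5.

5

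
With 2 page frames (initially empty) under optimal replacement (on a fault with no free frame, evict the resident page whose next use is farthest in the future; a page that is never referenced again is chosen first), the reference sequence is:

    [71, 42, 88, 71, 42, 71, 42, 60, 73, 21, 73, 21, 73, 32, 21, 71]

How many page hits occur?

71: miss, frames (71)
42: miss, frames (71 42)
88: miss, evict 42, frames (71 88)
71: hit
42: miss, evict 88, frames (71 42)
71: hit
42: hit
60: miss, evict 42, frames (71 60)
73: miss, evict 60, frames (71 73)
21: miss, evict 71, frames (73 21)
73: hit
21: hit
73: hit
32: miss, evict 73, frames (21 32)
21: hit
71: miss, evict 32, frames (21 71)
Hits: 7.

7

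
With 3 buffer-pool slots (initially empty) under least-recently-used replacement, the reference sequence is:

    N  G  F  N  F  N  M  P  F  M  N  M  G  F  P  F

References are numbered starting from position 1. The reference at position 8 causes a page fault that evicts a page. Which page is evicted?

pos 1: N: fault, frames [N]
pos 2: G: fault, frames [N, G]
pos 3: F: fault, frames [N, G, F]
pos 4: N: hit
pos 5: F: hit
pos 6: N: hit
pos 7: M: fault, evict G, frames [F, N, M]
pos 8: P: fault, evict F, frames [N, M, P]
At position 8, page F is evicted.

F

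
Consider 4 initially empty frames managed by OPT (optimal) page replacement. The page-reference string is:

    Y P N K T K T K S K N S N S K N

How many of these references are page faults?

Y → fault, frames {Y}
P → fault, frames {Y,P}
N → fault, frames {Y,P,N}
K → fault, frames {Y,P,N,K}
T → fault, evict P, frames {Y,N,K,T}
K → hit
T → hit
K → hit
S → fault, evict T, frames {Y,N,K,S}
K → hit
N → hit
S → hit
N → hit
S → hit
K → hit
N → hit
Page faults: 6.

6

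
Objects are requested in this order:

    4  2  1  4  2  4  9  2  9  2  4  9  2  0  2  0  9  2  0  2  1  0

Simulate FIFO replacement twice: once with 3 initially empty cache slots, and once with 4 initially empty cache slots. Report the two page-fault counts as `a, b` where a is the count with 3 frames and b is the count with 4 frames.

9, 5

3 frames: F F F . . . F . . . F . F F . . F . . . F . → 9 faults.
4 frames: F F F . . . F . . . . . . F . . . . . . . . → 5 faults.
5 < 9: adding a frame reduced faults, as is typical.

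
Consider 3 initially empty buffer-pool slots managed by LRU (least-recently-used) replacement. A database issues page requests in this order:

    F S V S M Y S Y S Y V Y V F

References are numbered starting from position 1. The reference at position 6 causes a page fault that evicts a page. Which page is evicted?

pos 1: F: fault, frames (F)
pos 2: S: fault, frames (F S)
pos 3: V: fault, frames (F S V)
pos 4: S: hit
pos 5: M: fault, evict F, frames (V S M)
pos 6: Y: fault, evict V, frames (S M Y)
At position 6, page V is evicted.

V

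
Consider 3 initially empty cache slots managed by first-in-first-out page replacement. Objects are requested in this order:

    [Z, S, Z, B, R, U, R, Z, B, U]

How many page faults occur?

Z → fault, frames (Z)
S → fault, frames (Z S)
Z → hit
B → fault, frames (Z S B)
R → fault, evict Z, frames (S B R)
U → fault, evict S, frames (B R U)
R → hit
Z → fault, evict B, frames (R U Z)
B → fault, evict R, frames (U Z B)
U → hit
Page faults: 7.

7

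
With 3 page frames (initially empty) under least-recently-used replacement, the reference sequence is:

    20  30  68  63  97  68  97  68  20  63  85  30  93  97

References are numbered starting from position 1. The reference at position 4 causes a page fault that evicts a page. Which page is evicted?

20

pos 1: 20: fault, frames {20}
pos 2: 30: fault, frames {20,30}
pos 3: 68: fault, frames {20,30,68}
pos 4: 63: fault, evict 20, frames {30,68,63}
At position 4, page 20 is evicted.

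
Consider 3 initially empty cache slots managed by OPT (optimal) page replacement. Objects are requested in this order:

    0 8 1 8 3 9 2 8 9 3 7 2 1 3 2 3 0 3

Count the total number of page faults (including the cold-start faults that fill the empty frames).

0 -> fault, frames [0]
8 -> fault, frames [0, 8]
1 -> fault, frames [0, 8, 1]
8 -> hit
3 -> fault, evict 0, frames [8, 1, 3]
9 -> fault, evict 1, frames [8, 3, 9]
2 -> fault, evict 3, frames [8, 9, 2]
8 -> hit
9 -> hit
3 -> fault, evict 9, frames [8, 2, 3]
7 -> fault, evict 8, frames [2, 3, 7]
2 -> hit
1 -> fault, evict 7, frames [2, 3, 1]
3 -> hit
2 -> hit
3 -> hit
0 -> fault, evict 1, frames [2, 3, 0]
3 -> hit
Page faults: 10.

10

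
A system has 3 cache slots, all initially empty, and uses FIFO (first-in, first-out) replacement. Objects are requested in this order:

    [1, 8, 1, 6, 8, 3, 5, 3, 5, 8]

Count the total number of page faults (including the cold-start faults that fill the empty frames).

6

1: fault, frames {1}
8: fault, frames {1,8}
1: hit
6: fault, frames {1,8,6}
8: hit
3: fault, evict 1, frames {8,6,3}
5: fault, evict 8, frames {6,3,5}
3: hit
5: hit
8: fault, evict 6, frames {3,5,8}
Page faults: 6.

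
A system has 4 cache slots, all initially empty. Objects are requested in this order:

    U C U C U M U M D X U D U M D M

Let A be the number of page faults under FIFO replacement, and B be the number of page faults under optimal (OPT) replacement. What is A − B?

Under FIFO: F F . . . F . . F F F . . . . . → 6 faults.
Under OPT: F F . . . F . . F F . . . . . . → 5 faults.
A − B = 6 − 5 = 1.

1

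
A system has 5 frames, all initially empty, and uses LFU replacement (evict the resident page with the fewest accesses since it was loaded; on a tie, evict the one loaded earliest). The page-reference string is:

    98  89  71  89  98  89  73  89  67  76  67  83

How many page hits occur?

98 → miss, frames {98}
89 → miss, frames {98,89}
71 → miss, frames {98,89,71}
89 → hit
98 → hit
89 → hit
73 → miss, frames {98,89,71,73}
89 → hit
67 → miss, frames {98,89,71,73,67}
76 → miss, evict 71, frames {98,89,73,67,76}
67 → hit
83 → miss, evict 73, frames {98,89,67,76,83}
Hits: 5.

5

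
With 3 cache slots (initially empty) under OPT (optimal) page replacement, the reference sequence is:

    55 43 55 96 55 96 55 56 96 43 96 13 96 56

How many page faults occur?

55: miss, frames [55]
43: miss, frames [55, 43]
55: hit
96: miss, frames [55, 43, 96]
55: hit
96: hit
55: hit
56: miss, evict 55, frames [43, 96, 56]
96: hit
43: hit
96: hit
13: miss, evict 43, frames [96, 56, 13]
96: hit
56: hit
Page faults: 5.

5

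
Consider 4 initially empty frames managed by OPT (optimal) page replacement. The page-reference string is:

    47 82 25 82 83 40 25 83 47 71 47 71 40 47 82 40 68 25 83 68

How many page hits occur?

47: fault, frames (47)
82: fault, frames (47 82)
25: fault, frames (47 82 25)
82: hit
83: fault, frames (47 82 25 83)
40: fault, evict 82, frames (47 25 83 40)
25: hit
83: hit
47: hit
71: fault, evict 83, frames (47 25 40 71)
47: hit
71: hit
40: hit
47: hit
82: fault, evict 71, frames (47 25 40 82)
40: hit
68: fault, evict 82, frames (47 25 40 68)
25: hit
83: fault, evict 40, frames (47 25 68 83)
68: hit
Hits: 11.

11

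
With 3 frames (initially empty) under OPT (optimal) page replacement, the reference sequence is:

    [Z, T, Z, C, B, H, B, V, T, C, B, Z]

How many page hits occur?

4

Z → fault, frames {Z}
T → fault, frames {Z,T}
Z → hit
C → fault, frames {Z,T,C}
B → fault, evict Z, frames {T,C,B}
H → fault, evict C, frames {T,B,H}
B → hit
V → fault, evict H, frames {T,B,V}
T → hit
C → fault, evict V, frames {T,B,C}
B → hit
Z → fault, evict C, frames {T,B,Z}
Hits: 4.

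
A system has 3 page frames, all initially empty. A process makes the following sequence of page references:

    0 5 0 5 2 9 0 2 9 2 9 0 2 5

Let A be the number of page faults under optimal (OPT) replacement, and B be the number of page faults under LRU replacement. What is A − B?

-1

Under OPT: F F . . F F . . . . . . . F → 5 faults.
Under LRU: F F . . F F F . . . . . . F → 6 faults.
A − B = 5 − 6 = -1.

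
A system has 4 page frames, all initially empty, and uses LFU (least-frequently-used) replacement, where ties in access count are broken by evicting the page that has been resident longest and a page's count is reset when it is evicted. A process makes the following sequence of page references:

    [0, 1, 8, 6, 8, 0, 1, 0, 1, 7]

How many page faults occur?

5

0 -> miss, frames {0}
1 -> miss, frames {0,1}
8 -> miss, frames {0,1,8}
6 -> miss, frames {0,1,8,6}
8 -> hit
0 -> hit
1 -> hit
0 -> hit
1 -> hit
7 -> miss, evict 6, frames {0,1,8,7}
Page faults: 5.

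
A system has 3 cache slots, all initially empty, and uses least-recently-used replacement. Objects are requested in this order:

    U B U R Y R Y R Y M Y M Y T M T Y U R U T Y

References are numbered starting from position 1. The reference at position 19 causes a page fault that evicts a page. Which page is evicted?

T

pos 1: U: miss, frames (U)
pos 2: B: miss, frames (U B)
pos 3: U: hit
pos 4: R: miss, frames (B U R)
pos 5: Y: miss, evict B, frames (U R Y)
pos 6: R: hit
pos 7: Y: hit
pos 8: R: hit
pos 9: Y: hit
pos 10: M: miss, evict U, frames (R Y M)
pos 11: Y: hit
pos 12: M: hit
pos 13: Y: hit
pos 14: T: miss, evict R, frames (M Y T)
pos 15: M: hit
pos 16: T: hit
pos 17: Y: hit
pos 18: U: miss, evict M, frames (T Y U)
pos 19: R: miss, evict T, frames (Y U R)
At position 19, page T is evicted.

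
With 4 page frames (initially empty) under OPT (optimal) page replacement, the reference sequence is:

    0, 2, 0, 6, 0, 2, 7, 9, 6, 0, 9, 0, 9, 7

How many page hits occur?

0 → fault, frames (0)
2 → fault, frames (0 2)
0 → hit
6 → fault, frames (0 2 6)
0 → hit
2 → hit
7 → fault, frames (0 2 6 7)
9 → fault, evict 2, frames (0 6 7 9)
6 → hit
0 → hit
9 → hit
0 → hit
9 → hit
7 → hit
Hits: 9.

9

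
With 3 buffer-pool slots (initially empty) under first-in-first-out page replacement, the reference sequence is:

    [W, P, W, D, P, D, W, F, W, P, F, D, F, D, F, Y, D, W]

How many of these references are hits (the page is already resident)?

W: miss, frames {W}
P: miss, frames {W,P}
W: hit
D: miss, frames {W,P,D}
P: hit
D: hit
W: hit
F: miss, evict W, frames {P,D,F}
W: miss, evict P, frames {D,F,W}
P: miss, evict D, frames {F,W,P}
F: hit
D: miss, evict F, frames {W,P,D}
F: miss, evict W, frames {P,D,F}
D: hit
F: hit
Y: miss, evict P, frames {D,F,Y}
D: hit
W: miss, evict D, frames {F,Y,W}
Hits: 8.

8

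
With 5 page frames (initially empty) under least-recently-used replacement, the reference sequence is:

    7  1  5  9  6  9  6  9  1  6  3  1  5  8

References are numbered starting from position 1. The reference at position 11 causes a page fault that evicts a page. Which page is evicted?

pos 1: 7: miss, frames (7)
pos 2: 1: miss, frames (7 1)
pos 3: 5: miss, frames (7 1 5)
pos 4: 9: miss, frames (7 1 5 9)
pos 5: 6: miss, frames (7 1 5 9 6)
pos 6: 9: hit
pos 7: 6: hit
pos 8: 9: hit
pos 9: 1: hit
pos 10: 6: hit
pos 11: 3: miss, evict 7, frames (5 9 1 6 3)
At position 11, page 7 is evicted.

7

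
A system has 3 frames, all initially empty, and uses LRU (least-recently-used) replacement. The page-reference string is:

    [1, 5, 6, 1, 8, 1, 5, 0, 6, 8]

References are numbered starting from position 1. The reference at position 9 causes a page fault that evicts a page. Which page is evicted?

1

pos 1: 1 -> miss, frames (1)
pos 2: 5 -> miss, frames (1 5)
pos 3: 6 -> miss, frames (1 5 6)
pos 4: 1 -> hit
pos 5: 8 -> miss, evict 5, frames (6 1 8)
pos 6: 1 -> hit
pos 7: 5 -> miss, evict 6, frames (8 1 5)
pos 8: 0 -> miss, evict 8, frames (1 5 0)
pos 9: 6 -> miss, evict 1, frames (5 0 6)
At position 9, page 1 is evicted.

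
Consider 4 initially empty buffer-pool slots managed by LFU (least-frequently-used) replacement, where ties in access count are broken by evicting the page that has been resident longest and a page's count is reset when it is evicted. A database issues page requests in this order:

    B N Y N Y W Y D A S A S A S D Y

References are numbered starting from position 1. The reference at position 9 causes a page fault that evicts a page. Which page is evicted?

pos 1: B -> miss, frames (B)
pos 2: N -> miss, frames (B N)
pos 3: Y -> miss, frames (B N Y)
pos 4: N -> hit
pos 5: Y -> hit
pos 6: W -> miss, frames (B N Y W)
pos 7: Y -> hit
pos 8: D -> miss, evict B, frames (N Y W D)
pos 9: A -> miss, evict W, frames (N Y D A)
At position 9, page W is evicted.

W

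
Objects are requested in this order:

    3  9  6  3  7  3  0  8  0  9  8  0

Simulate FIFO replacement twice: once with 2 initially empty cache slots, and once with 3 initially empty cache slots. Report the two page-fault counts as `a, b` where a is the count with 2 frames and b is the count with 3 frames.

2 frames: F F F F F . F F . F . F → 9 faults.
3 frames: F F F . F F F F . F . . → 8 faults.
8 < 9: adding a frame reduced faults, as is typical.

9, 8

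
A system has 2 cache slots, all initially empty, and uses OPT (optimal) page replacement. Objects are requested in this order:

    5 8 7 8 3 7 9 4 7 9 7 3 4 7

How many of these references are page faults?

9

5 → fault, frames [5]
8 → fault, frames [5, 8]
7 → fault, evict 5, frames [8, 7]
8 → hit
3 → fault, evict 8, frames [7, 3]
7 → hit
9 → fault, evict 3, frames [7, 9]
4 → fault, evict 9, frames [7, 4]
7 → hit
9 → fault, evict 4, frames [7, 9]
7 → hit
3 → fault, evict 9, frames [7, 3]
4 → fault, evict 3, frames [7, 4]
7 → hit
Page faults: 9.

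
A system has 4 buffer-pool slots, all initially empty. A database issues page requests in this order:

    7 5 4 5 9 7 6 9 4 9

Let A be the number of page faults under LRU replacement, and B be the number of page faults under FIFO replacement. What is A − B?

1

Under LRU: F F F . F . F . F . → 6 faults.
Under FIFO: F F F . F . F . . . → 5 faults.
A − B = 6 − 5 = 1.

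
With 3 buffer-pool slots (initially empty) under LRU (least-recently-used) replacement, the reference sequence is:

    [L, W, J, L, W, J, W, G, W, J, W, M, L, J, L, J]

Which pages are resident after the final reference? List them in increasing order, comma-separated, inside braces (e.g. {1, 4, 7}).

L -> fault, frames (L)
W -> fault, frames (L W)
J -> fault, frames (L W J)
L -> hit
W -> hit
J -> hit
W -> hit
G -> fault, evict L, frames (J W G)
W -> hit
J -> hit
W -> hit
M -> fault, evict G, frames (J W M)
L -> fault, evict J, frames (W M L)
J -> fault, evict W, frames (M L J)
L -> hit
J -> hit

{J, L, M}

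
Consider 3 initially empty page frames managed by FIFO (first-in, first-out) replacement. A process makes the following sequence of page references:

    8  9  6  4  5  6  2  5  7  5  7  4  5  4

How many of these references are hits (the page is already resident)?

8: fault, frames [8]
9: fault, frames [8, 9]
6: fault, frames [8, 9, 6]
4: fault, evict 8, frames [9, 6, 4]
5: fault, evict 9, frames [6, 4, 5]
6: hit
2: fault, evict 6, frames [4, 5, 2]
5: hit
7: fault, evict 4, frames [5, 2, 7]
5: hit
7: hit
4: fault, evict 5, frames [2, 7, 4]
5: fault, evict 2, frames [7, 4, 5]
4: hit
Hits: 5.

5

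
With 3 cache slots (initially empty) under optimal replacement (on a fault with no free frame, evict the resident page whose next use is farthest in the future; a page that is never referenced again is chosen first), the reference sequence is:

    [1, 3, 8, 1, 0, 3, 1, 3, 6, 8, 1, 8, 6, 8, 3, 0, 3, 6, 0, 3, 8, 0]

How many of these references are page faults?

9

1 → miss, frames (1)
3 → miss, frames (1 3)
8 → miss, frames (1 3 8)
1 → hit
0 → miss, evict 8, frames (1 3 0)
3 → hit
1 → hit
3 → hit
6 → miss, evict 0, frames (1 3 6)
8 → miss, evict 3, frames (1 6 8)
1 → hit
8 → hit
6 → hit
8 → hit
3 → miss, evict 1, frames (6 8 3)
0 → miss, evict 8, frames (6 3 0)
3 → hit
6 → hit
0 → hit
3 → hit
8 → miss, evict 3, frames (6 0 8)
0 → hit
Page faults: 9.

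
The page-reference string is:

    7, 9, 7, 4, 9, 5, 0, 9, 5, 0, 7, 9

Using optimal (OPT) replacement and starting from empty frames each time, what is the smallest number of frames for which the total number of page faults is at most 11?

f=1: 12 faults
f=2: 8 faults
f=3: 6 faults
f=4: 5 faults
f=5: 5 faults
Smallest f with faults ≤ 11 is 2.

2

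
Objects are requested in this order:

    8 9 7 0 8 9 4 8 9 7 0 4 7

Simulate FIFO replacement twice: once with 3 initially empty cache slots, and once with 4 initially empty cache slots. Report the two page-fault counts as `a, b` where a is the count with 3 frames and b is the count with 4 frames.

9, 10

3 frames: F F F F F F F . . F F . . → 9 faults.
4 frames: F F F F . . F F F F F F . → 10 faults.
10 > 9: adding a frame increased faults — Belady's anomaly.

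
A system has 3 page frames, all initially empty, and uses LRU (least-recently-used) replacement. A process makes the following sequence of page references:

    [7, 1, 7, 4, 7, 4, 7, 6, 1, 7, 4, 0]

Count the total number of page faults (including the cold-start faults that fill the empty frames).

7

7: miss, frames {7}
1: miss, frames {7,1}
7: hit
4: miss, frames {1,7,4}
7: hit
4: hit
7: hit
6: miss, evict 1, frames {4,7,6}
1: miss, evict 4, frames {7,6,1}
7: hit
4: miss, evict 6, frames {1,7,4}
0: miss, evict 1, frames {7,4,0}
Page faults: 7.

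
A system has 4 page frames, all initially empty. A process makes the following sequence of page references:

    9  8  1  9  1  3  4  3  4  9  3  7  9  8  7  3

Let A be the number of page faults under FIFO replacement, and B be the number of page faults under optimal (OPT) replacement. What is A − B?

3

Under FIFO: F F F . . F F . . F . F . F . F → 9 faults.
Under OPT: F F F . . F F . . . . F . . . . → 6 faults.
A − B = 9 − 6 = 3.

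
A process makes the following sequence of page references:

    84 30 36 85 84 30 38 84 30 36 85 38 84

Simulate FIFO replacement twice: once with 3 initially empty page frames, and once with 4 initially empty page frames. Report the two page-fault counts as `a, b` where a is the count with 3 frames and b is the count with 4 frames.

10, 11

3 frames: F F F F F F F . . F F . F → 10 faults.
4 frames: F F F F . . F F F F F F F → 11 faults.
11 > 10: adding a frame increased faults — Belady's anomaly.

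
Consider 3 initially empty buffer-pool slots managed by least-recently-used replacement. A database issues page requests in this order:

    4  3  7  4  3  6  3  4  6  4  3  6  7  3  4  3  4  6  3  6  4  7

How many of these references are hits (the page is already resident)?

14

4 → fault, frames (4)
3 → fault, frames (4 3)
7 → fault, frames (4 3 7)
4 → hit
3 → hit
6 → fault, evict 7, frames (4 3 6)
3 → hit
4 → hit
6 → hit
4 → hit
3 → hit
6 → hit
7 → fault, evict 4, frames (3 6 7)
3 → hit
4 → fault, evict 6, frames (7 3 4)
3 → hit
4 → hit
6 → fault, evict 7, frames (3 4 6)
3 → hit
6 → hit
4 → hit
7 → fault, evict 3, frames (6 4 7)
Hits: 14.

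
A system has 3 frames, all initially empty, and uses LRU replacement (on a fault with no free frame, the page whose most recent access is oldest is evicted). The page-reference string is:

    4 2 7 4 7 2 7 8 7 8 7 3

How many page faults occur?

4 → miss, frames (4)
2 → miss, frames (4 2)
7 → miss, frames (4 2 7)
4 → hit
7 → hit
2 → hit
7 → hit
8 → miss, evict 4, frames (2 7 8)
7 → hit
8 → hit
7 → hit
3 → miss, evict 2, frames (8 7 3)
Page faults: 5.

5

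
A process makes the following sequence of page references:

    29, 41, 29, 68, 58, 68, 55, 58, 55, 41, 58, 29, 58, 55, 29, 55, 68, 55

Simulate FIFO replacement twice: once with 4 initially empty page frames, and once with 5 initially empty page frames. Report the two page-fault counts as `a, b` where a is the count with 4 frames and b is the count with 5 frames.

4 frames: F F . F F . F . . . . F . . . . . . → 6 faults.
5 frames: F F . F F . F . . . . . . . . . . . → 5 faults.
5 < 6: adding a frame reduced faults, as is typical.

6, 5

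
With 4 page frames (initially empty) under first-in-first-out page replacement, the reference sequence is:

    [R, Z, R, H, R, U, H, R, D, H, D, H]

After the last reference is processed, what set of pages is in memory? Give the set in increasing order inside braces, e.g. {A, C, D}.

R: miss, frames {R}
Z: miss, frames {R,Z}
R: hit
H: miss, frames {R,Z,H}
R: hit
U: miss, frames {R,Z,H,U}
H: hit
R: hit
D: miss, evict R, frames {Z,H,U,D}
H: hit
D: hit
H: hit

{D, H, U, Z}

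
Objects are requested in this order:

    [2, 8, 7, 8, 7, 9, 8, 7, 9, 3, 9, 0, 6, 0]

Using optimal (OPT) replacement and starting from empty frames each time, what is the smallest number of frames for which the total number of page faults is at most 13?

2

f=1: 14 faults
f=2: 8 faults
f=3: 7 faults
f=4: 7 faults
f=5: 7 faults
f=6: 7 faults
f=7: 7 faults
Smallest f with faults ≤ 13 is 2.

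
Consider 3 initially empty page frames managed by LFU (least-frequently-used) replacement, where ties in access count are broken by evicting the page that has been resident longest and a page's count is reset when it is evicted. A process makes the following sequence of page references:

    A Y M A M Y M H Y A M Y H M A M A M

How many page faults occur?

A: miss, frames [A]
Y: miss, frames [A, Y]
M: miss, frames [A, Y, M]
A: hit
M: hit
Y: hit
M: hit
H: miss, evict A, frames [Y, M, H]
Y: hit
A: miss, evict H, frames [Y, M, A]
M: hit
Y: hit
H: miss, evict A, frames [Y, M, H]
M: hit
A: miss, evict H, frames [Y, M, A]
M: hit
A: hit
M: hit
Page faults: 7.

7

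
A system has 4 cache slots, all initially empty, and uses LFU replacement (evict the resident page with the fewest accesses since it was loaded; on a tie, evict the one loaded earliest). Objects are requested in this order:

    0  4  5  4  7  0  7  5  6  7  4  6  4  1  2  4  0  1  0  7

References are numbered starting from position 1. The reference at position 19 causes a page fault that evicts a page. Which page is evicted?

1

pos 1: 0: fault, frames {0}
pos 2: 4: fault, frames {0,4}
pos 3: 5: fault, frames {0,4,5}
pos 4: 4: hit
pos 5: 7: fault, frames {0,4,5,7}
pos 6: 0: hit
pos 7: 7: hit
pos 8: 5: hit
pos 9: 6: fault, evict 0, frames {4,5,7,6}
pos 10: 7: hit
pos 11: 4: hit
pos 12: 6: hit
pos 13: 4: hit
pos 14: 1: fault, evict 5, frames {4,7,6,1}
pos 15: 2: fault, evict 1, frames {4,7,6,2}
pos 16: 4: hit
pos 17: 0: fault, evict 2, frames {4,7,6,0}
pos 18: 1: fault, evict 0, frames {4,7,6,1}
pos 19: 0: fault, evict 1, frames {4,7,6,0}
At position 19, page 1 is evicted.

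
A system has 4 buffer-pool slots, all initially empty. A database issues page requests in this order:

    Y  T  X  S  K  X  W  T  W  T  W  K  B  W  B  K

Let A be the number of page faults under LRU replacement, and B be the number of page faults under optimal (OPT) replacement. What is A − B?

1

Under LRU: F F F F F . F F . . . . F . . . → 8 faults.
Under OPT: F F F F F . F . . . . . F . . . → 7 faults.
A − B = 8 − 7 = 1.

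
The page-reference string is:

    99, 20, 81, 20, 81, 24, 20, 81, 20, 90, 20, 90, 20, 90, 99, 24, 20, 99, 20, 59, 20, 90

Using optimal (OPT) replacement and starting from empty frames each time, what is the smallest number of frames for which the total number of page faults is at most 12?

2

f=1: 22 faults
f=2: 11 faults
f=3: 8 faults
f=4: 6 faults
f=5: 6 faults
f=6: 6 faults
Smallest f with faults ≤ 12 is 2.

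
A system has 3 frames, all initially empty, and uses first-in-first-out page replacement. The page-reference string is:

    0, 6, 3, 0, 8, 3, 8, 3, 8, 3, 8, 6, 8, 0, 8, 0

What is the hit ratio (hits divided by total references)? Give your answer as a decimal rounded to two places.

0.69

0: fault, frames [0]
6: fault, frames [0, 6]
3: fault, frames [0, 6, 3]
0: hit
8: fault, evict 0, frames [6, 3, 8]
3: hit
8: hit
3: hit
8: hit
3: hit
8: hit
6: hit
8: hit
0: fault, evict 6, frames [3, 8, 0]
8: hit
0: hit
Hits: 11 of 16 references → 11/16 = 0.6875.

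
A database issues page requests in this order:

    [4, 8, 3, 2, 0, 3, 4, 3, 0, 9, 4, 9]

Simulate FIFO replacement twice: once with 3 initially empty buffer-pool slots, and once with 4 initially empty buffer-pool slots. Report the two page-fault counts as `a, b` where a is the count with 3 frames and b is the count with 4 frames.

3 frames: F F F F F . F F . F . . → 8 faults.
4 frames: F F F F F . F . . F . . → 7 faults.
7 < 8: adding a frame reduced faults, as is typical.

8, 7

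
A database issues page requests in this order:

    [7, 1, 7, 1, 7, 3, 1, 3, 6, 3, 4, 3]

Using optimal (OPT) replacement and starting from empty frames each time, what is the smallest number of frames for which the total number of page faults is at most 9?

f=1: 12 faults
f=2: 5 faults
f=3: 5 faults
f=4: 5 faults
f=5: 5 faults
Smallest f with faults ≤ 9 is 2.

2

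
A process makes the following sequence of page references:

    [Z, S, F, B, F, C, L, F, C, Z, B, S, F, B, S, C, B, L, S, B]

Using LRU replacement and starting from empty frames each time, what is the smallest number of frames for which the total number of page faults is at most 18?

f=1: 20 faults
f=2: 19 faults
f=3: 13 faults
f=4: 12 faults
f=5: 9 faults
f=6: 6 faults
Smallest f with faults ≤ 18 is 3.

3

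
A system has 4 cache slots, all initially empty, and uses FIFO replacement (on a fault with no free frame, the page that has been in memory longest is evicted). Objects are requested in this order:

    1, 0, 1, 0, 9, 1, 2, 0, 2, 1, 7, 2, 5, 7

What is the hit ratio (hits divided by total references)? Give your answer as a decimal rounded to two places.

0.57

1: fault, frames (1)
0: fault, frames (1 0)
1: hit
0: hit
9: fault, frames (1 0 9)
1: hit
2: fault, frames (1 0 9 2)
0: hit
2: hit
1: hit
7: fault, evict 1, frames (0 9 2 7)
2: hit
5: fault, evict 0, frames (9 2 7 5)
7: hit
Hits: 8 of 14 references → 8/14 = 0.5714.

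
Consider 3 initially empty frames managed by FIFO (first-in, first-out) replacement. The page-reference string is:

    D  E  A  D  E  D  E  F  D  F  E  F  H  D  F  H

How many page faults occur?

D → fault, frames {D}
E → fault, frames {D,E}
A → fault, frames {D,E,A}
D → hit
E → hit
D → hit
E → hit
F → fault, evict D, frames {E,A,F}
D → fault, evict E, frames {A,F,D}
F → hit
E → fault, evict A, frames {F,D,E}
F → hit
H → fault, evict F, frames {D,E,H}
D → hit
F → fault, evict D, frames {E,H,F}
H → hit
Page faults: 8.

8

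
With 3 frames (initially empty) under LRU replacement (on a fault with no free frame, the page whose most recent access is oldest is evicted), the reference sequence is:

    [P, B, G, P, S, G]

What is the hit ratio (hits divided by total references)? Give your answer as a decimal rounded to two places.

0.33

P -> miss, frames [P]
B -> miss, frames [P, B]
G -> miss, frames [P, B, G]
P -> hit
S -> miss, evict B, frames [G, P, S]
G -> hit
Hits: 2 of 6 references → 2/6 = 0.3333.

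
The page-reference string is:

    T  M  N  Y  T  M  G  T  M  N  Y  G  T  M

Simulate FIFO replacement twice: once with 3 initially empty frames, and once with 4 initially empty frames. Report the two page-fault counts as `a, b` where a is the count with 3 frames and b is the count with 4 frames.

11, 12

3 frames: F F F F F F F . . F F . F F → 11 faults.
4 frames: F F F F . . F F F F F F F F → 12 faults.
12 > 11: adding a frame increased faults — Belady's anomaly.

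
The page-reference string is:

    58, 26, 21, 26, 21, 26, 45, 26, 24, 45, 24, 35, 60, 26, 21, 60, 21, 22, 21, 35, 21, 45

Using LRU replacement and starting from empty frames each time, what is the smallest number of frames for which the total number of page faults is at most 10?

f=1: 22 faults
f=2: 14 faults
f=3: 12 faults
f=4: 12 faults
f=5: 10 faults
f=6: 9 faults
f=7: 8 faults
f=8: 8 faults
Smallest f with faults ≤ 10 is 5.

5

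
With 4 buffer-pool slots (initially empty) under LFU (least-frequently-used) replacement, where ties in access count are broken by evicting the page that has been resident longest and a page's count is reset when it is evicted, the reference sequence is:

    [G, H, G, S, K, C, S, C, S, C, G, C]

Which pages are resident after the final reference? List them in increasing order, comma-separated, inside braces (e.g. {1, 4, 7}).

G: fault, frames (G)
H: fault, frames (G H)
G: hit
S: fault, frames (G H S)
K: fault, frames (G H S K)
C: fault, evict H, frames (G S K C)
S: hit
C: hit
S: hit
C: hit
G: hit
C: hit

{C, G, K, S}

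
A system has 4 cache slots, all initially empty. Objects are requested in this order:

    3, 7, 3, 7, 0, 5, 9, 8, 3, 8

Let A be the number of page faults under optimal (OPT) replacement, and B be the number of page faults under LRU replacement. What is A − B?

-1

Under OPT: F F . . F F F F . . → 6 faults.
Under LRU: F F . . F F F F F . → 7 faults.
A − B = 6 − 7 = -1.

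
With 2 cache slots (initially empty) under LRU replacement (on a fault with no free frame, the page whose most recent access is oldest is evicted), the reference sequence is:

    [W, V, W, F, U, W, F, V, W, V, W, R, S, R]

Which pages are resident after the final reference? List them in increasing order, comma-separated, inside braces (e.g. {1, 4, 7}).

W: miss, frames (W)
V: miss, frames (W V)
W: hit
F: miss, evict V, frames (W F)
U: miss, evict W, frames (F U)
W: miss, evict F, frames (U W)
F: miss, evict U, frames (W F)
V: miss, evict W, frames (F V)
W: miss, evict F, frames (V W)
V: hit
W: hit
R: miss, evict V, frames (W R)
S: miss, evict W, frames (R S)
R: hit

{R, S}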